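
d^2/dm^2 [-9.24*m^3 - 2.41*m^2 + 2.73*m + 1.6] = -55.44*m - 4.82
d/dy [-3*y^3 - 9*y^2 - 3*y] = -9*y^2 - 18*y - 3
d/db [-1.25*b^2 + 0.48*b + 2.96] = 0.48 - 2.5*b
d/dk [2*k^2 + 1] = 4*k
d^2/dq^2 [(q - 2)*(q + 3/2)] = 2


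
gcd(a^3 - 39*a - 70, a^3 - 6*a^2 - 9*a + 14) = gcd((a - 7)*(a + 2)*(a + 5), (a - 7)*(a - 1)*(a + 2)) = a^2 - 5*a - 14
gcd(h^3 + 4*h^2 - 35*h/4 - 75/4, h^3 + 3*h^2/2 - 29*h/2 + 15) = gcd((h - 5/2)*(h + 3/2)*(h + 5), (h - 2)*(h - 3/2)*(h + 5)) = h + 5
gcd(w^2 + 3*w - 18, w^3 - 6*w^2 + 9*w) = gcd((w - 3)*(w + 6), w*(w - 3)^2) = w - 3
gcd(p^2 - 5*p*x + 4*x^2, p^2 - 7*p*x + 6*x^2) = -p + x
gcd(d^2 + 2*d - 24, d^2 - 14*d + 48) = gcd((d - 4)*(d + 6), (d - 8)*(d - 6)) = 1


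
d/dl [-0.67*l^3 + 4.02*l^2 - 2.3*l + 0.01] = -2.01*l^2 + 8.04*l - 2.3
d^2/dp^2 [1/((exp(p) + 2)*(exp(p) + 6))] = 4*(exp(3*p) + 6*exp(2*p) + 4*exp(p) - 24)*exp(p)/(exp(6*p) + 24*exp(5*p) + 228*exp(4*p) + 1088*exp(3*p) + 2736*exp(2*p) + 3456*exp(p) + 1728)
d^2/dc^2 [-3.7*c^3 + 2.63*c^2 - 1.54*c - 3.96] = 5.26 - 22.2*c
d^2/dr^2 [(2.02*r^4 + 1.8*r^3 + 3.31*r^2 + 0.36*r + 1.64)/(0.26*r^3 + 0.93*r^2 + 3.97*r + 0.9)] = (3.5527136788005e-15*r^7 - 1.09886*r^6 + 30.9104280000001*r^5 + 177.465312*r^4 + 140.144514*r^3 + 59.256564*r^2 + 40.967784*r + 51.740032)/(0.017576*r^9 + 0.188604*r^8 + 1.479738*r^7 + 6.746553*r^6 + 23.900181*r^5 + 51.882021*r^4 + 83.139913*r^3 + 44.81433*r^2 + 9.6471*r + 0.729)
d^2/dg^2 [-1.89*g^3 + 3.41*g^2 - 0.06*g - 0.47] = 6.82 - 11.34*g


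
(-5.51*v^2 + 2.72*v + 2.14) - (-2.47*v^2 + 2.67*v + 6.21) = -3.04*v^2 + 0.0500000000000003*v - 4.07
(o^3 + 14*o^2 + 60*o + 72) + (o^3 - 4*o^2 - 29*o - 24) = 2*o^3 + 10*o^2 + 31*o + 48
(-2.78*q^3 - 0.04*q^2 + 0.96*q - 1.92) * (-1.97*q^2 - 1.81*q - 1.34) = 5.4766*q^5 + 5.1106*q^4 + 1.9064*q^3 + 2.0984*q^2 + 2.1888*q + 2.5728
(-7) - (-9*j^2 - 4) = 9*j^2 - 3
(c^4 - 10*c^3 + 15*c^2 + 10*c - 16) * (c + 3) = c^5 - 7*c^4 - 15*c^3 + 55*c^2 + 14*c - 48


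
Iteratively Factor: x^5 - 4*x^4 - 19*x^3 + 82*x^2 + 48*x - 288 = (x - 3)*(x^4 - x^3 - 22*x^2 + 16*x + 96) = (x - 3)*(x + 2)*(x^3 - 3*x^2 - 16*x + 48) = (x - 3)*(x + 2)*(x + 4)*(x^2 - 7*x + 12) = (x - 3)^2*(x + 2)*(x + 4)*(x - 4)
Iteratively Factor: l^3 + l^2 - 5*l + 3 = (l + 3)*(l^2 - 2*l + 1) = (l - 1)*(l + 3)*(l - 1)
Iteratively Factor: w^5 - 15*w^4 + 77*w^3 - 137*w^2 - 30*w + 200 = (w + 1)*(w^4 - 16*w^3 + 93*w^2 - 230*w + 200) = (w - 2)*(w + 1)*(w^3 - 14*w^2 + 65*w - 100) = (w - 5)*(w - 2)*(w + 1)*(w^2 - 9*w + 20) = (w - 5)^2*(w - 2)*(w + 1)*(w - 4)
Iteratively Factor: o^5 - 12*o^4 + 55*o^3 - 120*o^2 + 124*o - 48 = (o - 4)*(o^4 - 8*o^3 + 23*o^2 - 28*o + 12) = (o - 4)*(o - 2)*(o^3 - 6*o^2 + 11*o - 6) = (o - 4)*(o - 2)^2*(o^2 - 4*o + 3) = (o - 4)*(o - 2)^2*(o - 1)*(o - 3)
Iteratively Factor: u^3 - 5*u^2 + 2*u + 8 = (u + 1)*(u^2 - 6*u + 8) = (u - 2)*(u + 1)*(u - 4)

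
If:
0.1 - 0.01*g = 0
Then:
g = 10.00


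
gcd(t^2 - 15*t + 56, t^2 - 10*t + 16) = t - 8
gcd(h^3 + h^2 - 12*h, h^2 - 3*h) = h^2 - 3*h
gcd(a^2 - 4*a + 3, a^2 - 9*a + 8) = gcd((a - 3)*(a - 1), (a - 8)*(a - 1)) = a - 1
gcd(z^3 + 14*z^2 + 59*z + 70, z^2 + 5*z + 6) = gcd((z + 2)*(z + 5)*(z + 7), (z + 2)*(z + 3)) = z + 2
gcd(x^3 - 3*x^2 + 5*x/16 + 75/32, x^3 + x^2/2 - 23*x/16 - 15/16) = x^2 - x/2 - 15/16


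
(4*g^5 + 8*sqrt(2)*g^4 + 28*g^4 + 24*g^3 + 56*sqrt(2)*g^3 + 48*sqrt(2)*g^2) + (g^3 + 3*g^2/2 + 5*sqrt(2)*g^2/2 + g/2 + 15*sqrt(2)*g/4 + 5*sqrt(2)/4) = 4*g^5 + 8*sqrt(2)*g^4 + 28*g^4 + 25*g^3 + 56*sqrt(2)*g^3 + 3*g^2/2 + 101*sqrt(2)*g^2/2 + g/2 + 15*sqrt(2)*g/4 + 5*sqrt(2)/4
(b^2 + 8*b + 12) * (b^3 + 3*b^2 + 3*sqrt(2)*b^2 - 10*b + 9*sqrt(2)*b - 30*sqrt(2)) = b^5 + 3*sqrt(2)*b^4 + 11*b^4 + 26*b^3 + 33*sqrt(2)*b^3 - 44*b^2 + 78*sqrt(2)*b^2 - 132*sqrt(2)*b - 120*b - 360*sqrt(2)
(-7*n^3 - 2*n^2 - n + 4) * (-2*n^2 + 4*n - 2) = 14*n^5 - 24*n^4 + 8*n^3 - 8*n^2 + 18*n - 8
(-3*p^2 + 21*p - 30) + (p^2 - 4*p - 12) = -2*p^2 + 17*p - 42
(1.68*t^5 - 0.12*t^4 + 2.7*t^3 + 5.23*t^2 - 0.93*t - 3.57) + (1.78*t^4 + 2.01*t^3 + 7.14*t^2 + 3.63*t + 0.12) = 1.68*t^5 + 1.66*t^4 + 4.71*t^3 + 12.37*t^2 + 2.7*t - 3.45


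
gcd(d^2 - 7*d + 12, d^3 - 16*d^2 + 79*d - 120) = d - 3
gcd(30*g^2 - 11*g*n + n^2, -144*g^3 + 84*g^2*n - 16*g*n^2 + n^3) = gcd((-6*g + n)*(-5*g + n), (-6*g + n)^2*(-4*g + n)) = 6*g - n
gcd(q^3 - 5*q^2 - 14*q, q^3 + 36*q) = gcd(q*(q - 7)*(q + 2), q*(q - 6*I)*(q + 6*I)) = q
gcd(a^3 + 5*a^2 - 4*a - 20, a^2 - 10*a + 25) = 1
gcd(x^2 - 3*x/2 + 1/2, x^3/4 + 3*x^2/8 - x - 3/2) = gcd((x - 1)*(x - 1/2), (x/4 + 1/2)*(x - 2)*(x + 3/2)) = 1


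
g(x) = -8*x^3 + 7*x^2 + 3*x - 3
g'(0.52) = 3.79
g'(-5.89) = -912.07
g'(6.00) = -777.00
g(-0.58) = -0.82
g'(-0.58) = -13.19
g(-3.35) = 366.27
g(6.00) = -1461.00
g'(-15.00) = -5607.00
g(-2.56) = 169.41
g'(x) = -24*x^2 + 14*x + 3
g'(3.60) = -257.64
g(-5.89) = 1856.87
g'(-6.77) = -1191.77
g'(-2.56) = -190.13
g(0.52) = -0.67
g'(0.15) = 4.56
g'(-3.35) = -313.24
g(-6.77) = 2779.83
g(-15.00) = 28527.00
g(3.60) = -274.73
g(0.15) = -2.42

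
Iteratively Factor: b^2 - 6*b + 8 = (b - 2)*(b - 4)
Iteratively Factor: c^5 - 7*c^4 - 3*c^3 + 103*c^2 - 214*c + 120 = (c - 5)*(c^4 - 2*c^3 - 13*c^2 + 38*c - 24) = (c - 5)*(c - 3)*(c^3 + c^2 - 10*c + 8) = (c - 5)*(c - 3)*(c - 2)*(c^2 + 3*c - 4) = (c - 5)*(c - 3)*(c - 2)*(c - 1)*(c + 4)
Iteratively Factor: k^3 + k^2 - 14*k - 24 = (k + 3)*(k^2 - 2*k - 8) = (k + 2)*(k + 3)*(k - 4)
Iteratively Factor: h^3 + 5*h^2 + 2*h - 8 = (h + 4)*(h^2 + h - 2) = (h + 2)*(h + 4)*(h - 1)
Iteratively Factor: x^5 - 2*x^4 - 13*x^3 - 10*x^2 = (x - 5)*(x^4 + 3*x^3 + 2*x^2) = x*(x - 5)*(x^3 + 3*x^2 + 2*x) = x*(x - 5)*(x + 1)*(x^2 + 2*x) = x*(x - 5)*(x + 1)*(x + 2)*(x)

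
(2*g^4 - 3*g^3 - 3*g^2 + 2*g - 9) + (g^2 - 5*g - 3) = 2*g^4 - 3*g^3 - 2*g^2 - 3*g - 12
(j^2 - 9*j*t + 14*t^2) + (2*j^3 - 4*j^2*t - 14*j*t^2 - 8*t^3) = 2*j^3 - 4*j^2*t + j^2 - 14*j*t^2 - 9*j*t - 8*t^3 + 14*t^2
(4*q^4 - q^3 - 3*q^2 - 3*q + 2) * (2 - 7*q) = -28*q^5 + 15*q^4 + 19*q^3 + 15*q^2 - 20*q + 4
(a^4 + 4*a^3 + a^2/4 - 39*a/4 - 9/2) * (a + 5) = a^5 + 9*a^4 + 81*a^3/4 - 17*a^2/2 - 213*a/4 - 45/2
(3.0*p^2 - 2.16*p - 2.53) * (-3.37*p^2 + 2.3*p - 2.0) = -10.11*p^4 + 14.1792*p^3 - 2.4419*p^2 - 1.499*p + 5.06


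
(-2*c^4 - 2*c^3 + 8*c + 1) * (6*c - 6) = -12*c^5 + 12*c^3 + 48*c^2 - 42*c - 6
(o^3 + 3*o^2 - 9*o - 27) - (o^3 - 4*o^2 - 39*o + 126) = 7*o^2 + 30*o - 153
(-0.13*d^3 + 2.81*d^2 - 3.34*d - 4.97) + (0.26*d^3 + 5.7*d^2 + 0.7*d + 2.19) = 0.13*d^3 + 8.51*d^2 - 2.64*d - 2.78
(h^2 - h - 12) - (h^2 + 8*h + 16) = -9*h - 28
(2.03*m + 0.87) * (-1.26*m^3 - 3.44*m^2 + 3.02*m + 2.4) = -2.5578*m^4 - 8.0794*m^3 + 3.1378*m^2 + 7.4994*m + 2.088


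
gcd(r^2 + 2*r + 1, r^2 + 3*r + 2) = r + 1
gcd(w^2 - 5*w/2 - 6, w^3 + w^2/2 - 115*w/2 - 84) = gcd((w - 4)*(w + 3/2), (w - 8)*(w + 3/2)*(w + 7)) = w + 3/2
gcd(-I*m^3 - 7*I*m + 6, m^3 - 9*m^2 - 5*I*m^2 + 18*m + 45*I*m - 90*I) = 1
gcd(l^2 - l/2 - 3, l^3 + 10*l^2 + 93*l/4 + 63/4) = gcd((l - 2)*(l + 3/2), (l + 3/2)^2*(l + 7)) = l + 3/2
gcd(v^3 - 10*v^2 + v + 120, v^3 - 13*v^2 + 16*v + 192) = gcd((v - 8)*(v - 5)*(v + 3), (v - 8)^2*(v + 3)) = v^2 - 5*v - 24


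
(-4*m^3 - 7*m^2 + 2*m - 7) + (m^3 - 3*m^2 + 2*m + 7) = -3*m^3 - 10*m^2 + 4*m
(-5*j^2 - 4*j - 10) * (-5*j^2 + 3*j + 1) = 25*j^4 + 5*j^3 + 33*j^2 - 34*j - 10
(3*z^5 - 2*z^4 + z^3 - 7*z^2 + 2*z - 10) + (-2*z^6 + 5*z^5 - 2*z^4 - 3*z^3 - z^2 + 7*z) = -2*z^6 + 8*z^5 - 4*z^4 - 2*z^3 - 8*z^2 + 9*z - 10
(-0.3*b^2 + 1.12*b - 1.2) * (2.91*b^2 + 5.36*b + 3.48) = -0.873*b^4 + 1.6512*b^3 + 1.4672*b^2 - 2.5344*b - 4.176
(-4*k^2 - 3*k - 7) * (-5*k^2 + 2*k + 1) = 20*k^4 + 7*k^3 + 25*k^2 - 17*k - 7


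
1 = 1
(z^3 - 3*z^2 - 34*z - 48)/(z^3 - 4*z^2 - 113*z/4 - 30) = 4*(z^2 + 5*z + 6)/(4*z^2 + 16*z + 15)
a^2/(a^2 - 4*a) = a/(a - 4)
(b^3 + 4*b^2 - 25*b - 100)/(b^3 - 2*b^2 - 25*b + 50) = (b + 4)/(b - 2)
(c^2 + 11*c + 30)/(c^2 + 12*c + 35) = (c + 6)/(c + 7)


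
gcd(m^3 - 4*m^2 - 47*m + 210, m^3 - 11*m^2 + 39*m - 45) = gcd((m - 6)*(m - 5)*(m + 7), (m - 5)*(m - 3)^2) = m - 5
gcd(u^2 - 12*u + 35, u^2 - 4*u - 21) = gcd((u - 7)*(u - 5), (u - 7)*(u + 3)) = u - 7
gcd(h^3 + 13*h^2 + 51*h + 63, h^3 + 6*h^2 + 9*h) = h^2 + 6*h + 9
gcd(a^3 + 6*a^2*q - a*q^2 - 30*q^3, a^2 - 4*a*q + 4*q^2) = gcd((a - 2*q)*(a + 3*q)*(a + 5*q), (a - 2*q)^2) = -a + 2*q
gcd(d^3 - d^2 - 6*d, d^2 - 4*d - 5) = 1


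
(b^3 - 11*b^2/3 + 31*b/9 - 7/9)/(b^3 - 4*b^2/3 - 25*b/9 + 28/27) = 3*(b - 1)/(3*b + 4)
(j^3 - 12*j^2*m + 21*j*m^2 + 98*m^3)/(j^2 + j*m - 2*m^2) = (j^2 - 14*j*m + 49*m^2)/(j - m)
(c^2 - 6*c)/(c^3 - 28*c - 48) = c/(c^2 + 6*c + 8)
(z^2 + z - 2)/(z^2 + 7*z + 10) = (z - 1)/(z + 5)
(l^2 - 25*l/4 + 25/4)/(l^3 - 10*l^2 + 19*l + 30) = (l - 5/4)/(l^2 - 5*l - 6)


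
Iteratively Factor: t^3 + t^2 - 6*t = (t - 2)*(t^2 + 3*t) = t*(t - 2)*(t + 3)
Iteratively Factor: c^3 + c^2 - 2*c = (c)*(c^2 + c - 2) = c*(c - 1)*(c + 2)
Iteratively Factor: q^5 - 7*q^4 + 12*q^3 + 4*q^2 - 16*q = (q - 2)*(q^4 - 5*q^3 + 2*q^2 + 8*q) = (q - 2)^2*(q^3 - 3*q^2 - 4*q) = (q - 4)*(q - 2)^2*(q^2 + q) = q*(q - 4)*(q - 2)^2*(q + 1)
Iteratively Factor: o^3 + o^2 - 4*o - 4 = (o + 2)*(o^2 - o - 2) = (o - 2)*(o + 2)*(o + 1)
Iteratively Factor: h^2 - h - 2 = (h - 2)*(h + 1)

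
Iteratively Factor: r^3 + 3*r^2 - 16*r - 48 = (r + 4)*(r^2 - r - 12) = (r + 3)*(r + 4)*(r - 4)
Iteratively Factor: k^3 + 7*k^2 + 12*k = (k + 4)*(k^2 + 3*k) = k*(k + 4)*(k + 3)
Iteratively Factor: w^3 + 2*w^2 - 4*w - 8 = (w - 2)*(w^2 + 4*w + 4) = (w - 2)*(w + 2)*(w + 2)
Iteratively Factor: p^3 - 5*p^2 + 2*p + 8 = (p + 1)*(p^2 - 6*p + 8) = (p - 2)*(p + 1)*(p - 4)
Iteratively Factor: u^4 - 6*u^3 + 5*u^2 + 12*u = (u - 4)*(u^3 - 2*u^2 - 3*u) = (u - 4)*(u - 3)*(u^2 + u) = u*(u - 4)*(u - 3)*(u + 1)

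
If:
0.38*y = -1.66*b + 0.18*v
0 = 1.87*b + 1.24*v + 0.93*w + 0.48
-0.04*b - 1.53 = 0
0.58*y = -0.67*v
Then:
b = -38.25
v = -102.58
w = 213.17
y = 118.50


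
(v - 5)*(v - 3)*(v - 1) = v^3 - 9*v^2 + 23*v - 15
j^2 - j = j*(j - 1)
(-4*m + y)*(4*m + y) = -16*m^2 + y^2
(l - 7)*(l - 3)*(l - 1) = l^3 - 11*l^2 + 31*l - 21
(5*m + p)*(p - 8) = 5*m*p - 40*m + p^2 - 8*p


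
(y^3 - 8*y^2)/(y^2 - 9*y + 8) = y^2/(y - 1)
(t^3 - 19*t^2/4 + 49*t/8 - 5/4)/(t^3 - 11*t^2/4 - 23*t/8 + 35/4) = (4*t - 1)/(4*t + 7)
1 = 1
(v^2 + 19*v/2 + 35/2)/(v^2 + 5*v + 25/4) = 2*(v + 7)/(2*v + 5)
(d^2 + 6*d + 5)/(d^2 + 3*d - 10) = (d + 1)/(d - 2)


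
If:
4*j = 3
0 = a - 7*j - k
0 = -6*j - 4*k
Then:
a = 33/8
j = 3/4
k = -9/8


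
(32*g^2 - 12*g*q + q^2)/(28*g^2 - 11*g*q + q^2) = (-8*g + q)/(-7*g + q)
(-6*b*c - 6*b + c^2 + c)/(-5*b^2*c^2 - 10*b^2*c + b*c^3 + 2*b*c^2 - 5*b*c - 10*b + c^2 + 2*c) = (6*b*c + 6*b - c^2 - c)/(5*b^2*c^2 + 10*b^2*c - b*c^3 - 2*b*c^2 + 5*b*c + 10*b - c^2 - 2*c)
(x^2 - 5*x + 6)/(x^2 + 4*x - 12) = (x - 3)/(x + 6)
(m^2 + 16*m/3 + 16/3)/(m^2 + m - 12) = (m + 4/3)/(m - 3)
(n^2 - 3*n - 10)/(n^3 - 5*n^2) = (n + 2)/n^2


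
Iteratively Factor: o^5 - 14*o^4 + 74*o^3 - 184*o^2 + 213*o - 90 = (o - 2)*(o^4 - 12*o^3 + 50*o^2 - 84*o + 45) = (o - 5)*(o - 2)*(o^3 - 7*o^2 + 15*o - 9) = (o - 5)*(o - 3)*(o - 2)*(o^2 - 4*o + 3) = (o - 5)*(o - 3)*(o - 2)*(o - 1)*(o - 3)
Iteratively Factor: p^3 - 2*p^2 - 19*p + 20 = (p - 1)*(p^2 - p - 20) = (p - 5)*(p - 1)*(p + 4)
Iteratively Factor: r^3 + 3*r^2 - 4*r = (r - 1)*(r^2 + 4*r) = (r - 1)*(r + 4)*(r)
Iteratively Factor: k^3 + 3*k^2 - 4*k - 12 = (k + 2)*(k^2 + k - 6) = (k + 2)*(k + 3)*(k - 2)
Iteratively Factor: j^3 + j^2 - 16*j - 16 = (j - 4)*(j^2 + 5*j + 4) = (j - 4)*(j + 1)*(j + 4)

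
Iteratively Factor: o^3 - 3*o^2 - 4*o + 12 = (o + 2)*(o^2 - 5*o + 6) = (o - 2)*(o + 2)*(o - 3)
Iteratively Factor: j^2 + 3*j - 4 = (j + 4)*(j - 1)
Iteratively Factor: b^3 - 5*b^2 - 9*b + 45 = (b + 3)*(b^2 - 8*b + 15) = (b - 3)*(b + 3)*(b - 5)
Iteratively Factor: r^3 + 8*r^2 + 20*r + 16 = (r + 2)*(r^2 + 6*r + 8) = (r + 2)*(r + 4)*(r + 2)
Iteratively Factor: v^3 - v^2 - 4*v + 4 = (v + 2)*(v^2 - 3*v + 2) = (v - 1)*(v + 2)*(v - 2)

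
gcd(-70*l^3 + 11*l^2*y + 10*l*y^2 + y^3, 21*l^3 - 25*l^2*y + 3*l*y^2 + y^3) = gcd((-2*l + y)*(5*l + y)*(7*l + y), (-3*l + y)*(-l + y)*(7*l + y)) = 7*l + y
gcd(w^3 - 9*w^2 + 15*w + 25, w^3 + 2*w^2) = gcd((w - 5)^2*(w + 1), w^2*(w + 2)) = 1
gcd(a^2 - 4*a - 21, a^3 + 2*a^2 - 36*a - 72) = 1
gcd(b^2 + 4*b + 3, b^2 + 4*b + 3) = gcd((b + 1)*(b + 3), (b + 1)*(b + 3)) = b^2 + 4*b + 3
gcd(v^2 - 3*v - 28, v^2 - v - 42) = v - 7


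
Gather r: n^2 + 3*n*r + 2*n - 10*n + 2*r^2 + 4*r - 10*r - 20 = n^2 - 8*n + 2*r^2 + r*(3*n - 6) - 20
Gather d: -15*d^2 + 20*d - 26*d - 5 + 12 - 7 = -15*d^2 - 6*d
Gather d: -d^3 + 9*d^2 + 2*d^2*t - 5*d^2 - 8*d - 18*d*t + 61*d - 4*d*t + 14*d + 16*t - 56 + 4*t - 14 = -d^3 + d^2*(2*t + 4) + d*(67 - 22*t) + 20*t - 70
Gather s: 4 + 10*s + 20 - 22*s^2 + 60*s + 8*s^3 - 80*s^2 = 8*s^3 - 102*s^2 + 70*s + 24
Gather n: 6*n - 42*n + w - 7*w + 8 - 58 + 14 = -36*n - 6*w - 36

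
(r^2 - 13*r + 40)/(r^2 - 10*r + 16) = (r - 5)/(r - 2)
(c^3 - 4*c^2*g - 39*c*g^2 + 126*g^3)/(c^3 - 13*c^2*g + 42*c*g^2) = (c^2 + 3*c*g - 18*g^2)/(c*(c - 6*g))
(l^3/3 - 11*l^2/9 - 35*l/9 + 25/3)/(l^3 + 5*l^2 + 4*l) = (3*l^3 - 11*l^2 - 35*l + 75)/(9*l*(l^2 + 5*l + 4))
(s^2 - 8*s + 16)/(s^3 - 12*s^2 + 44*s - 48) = (s - 4)/(s^2 - 8*s + 12)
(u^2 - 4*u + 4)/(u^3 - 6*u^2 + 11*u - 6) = (u - 2)/(u^2 - 4*u + 3)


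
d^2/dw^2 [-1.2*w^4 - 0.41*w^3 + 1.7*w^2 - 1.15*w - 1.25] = -14.4*w^2 - 2.46*w + 3.4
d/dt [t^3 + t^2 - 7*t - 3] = 3*t^2 + 2*t - 7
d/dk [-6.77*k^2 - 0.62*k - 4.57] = -13.54*k - 0.62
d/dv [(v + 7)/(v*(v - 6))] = (-v^2 - 14*v + 42)/(v^2*(v^2 - 12*v + 36))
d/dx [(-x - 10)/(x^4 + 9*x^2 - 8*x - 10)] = (-x^4 - 9*x^2 + 8*x + 2*(x + 10)*(2*x^3 + 9*x - 4) + 10)/(x^4 + 9*x^2 - 8*x - 10)^2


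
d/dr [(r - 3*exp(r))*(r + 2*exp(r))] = -r*exp(r) + 2*r - 12*exp(2*r) - exp(r)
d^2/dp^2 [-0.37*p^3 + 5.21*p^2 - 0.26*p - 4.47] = 10.42 - 2.22*p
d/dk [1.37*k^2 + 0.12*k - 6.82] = 2.74*k + 0.12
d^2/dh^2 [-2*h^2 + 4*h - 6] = -4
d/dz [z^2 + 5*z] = 2*z + 5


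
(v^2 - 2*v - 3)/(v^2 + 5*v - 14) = (v^2 - 2*v - 3)/(v^2 + 5*v - 14)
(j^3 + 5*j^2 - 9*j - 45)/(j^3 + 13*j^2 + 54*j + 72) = (j^2 + 2*j - 15)/(j^2 + 10*j + 24)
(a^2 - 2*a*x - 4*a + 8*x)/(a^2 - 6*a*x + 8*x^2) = (4 - a)/(-a + 4*x)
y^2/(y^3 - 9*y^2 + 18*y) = y/(y^2 - 9*y + 18)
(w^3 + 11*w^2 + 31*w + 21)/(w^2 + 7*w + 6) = (w^2 + 10*w + 21)/(w + 6)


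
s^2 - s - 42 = (s - 7)*(s + 6)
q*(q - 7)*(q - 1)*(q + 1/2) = q^4 - 15*q^3/2 + 3*q^2 + 7*q/2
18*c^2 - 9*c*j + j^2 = (-6*c + j)*(-3*c + j)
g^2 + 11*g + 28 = (g + 4)*(g + 7)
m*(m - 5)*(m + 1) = m^3 - 4*m^2 - 5*m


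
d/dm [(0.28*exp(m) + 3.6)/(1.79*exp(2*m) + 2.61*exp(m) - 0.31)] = (-(0.28*exp(m) + 3.6)*(3.58*exp(m) + 2.61) + 0.5012*exp(2*m) + 0.7308*exp(m) - 0.0868)*exp(m)/(1.79*exp(2*m) + 2.61*exp(m) - 0.31)^2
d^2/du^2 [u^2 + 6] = 2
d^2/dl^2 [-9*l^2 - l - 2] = -18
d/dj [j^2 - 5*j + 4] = 2*j - 5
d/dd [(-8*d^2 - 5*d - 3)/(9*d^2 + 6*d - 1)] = (-3*d^2 + 70*d + 23)/(81*d^4 + 108*d^3 + 18*d^2 - 12*d + 1)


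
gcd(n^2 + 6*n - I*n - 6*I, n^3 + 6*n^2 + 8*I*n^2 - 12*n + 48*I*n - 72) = n + 6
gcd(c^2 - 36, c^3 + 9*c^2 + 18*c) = c + 6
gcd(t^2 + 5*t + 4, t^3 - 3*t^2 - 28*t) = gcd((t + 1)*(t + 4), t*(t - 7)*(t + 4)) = t + 4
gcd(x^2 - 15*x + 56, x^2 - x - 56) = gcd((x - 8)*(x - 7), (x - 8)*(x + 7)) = x - 8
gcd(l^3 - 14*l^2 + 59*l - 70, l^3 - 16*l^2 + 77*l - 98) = l^2 - 9*l + 14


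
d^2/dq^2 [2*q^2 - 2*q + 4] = 4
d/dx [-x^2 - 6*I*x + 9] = -2*x - 6*I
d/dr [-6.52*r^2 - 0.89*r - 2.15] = -13.04*r - 0.89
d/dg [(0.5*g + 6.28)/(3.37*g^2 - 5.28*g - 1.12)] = (-1.685*g^2 - 42.3272*g + 32.5984)/(11.3569*g^4 - 35.5872*g^3 + 20.3296*g^2 + 11.8272*g + 1.2544)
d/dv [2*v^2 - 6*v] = 4*v - 6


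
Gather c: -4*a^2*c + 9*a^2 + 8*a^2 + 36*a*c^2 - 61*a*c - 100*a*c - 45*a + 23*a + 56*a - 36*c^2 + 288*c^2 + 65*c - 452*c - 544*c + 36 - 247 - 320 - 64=17*a^2 + 34*a + c^2*(36*a + 252) + c*(-4*a^2 - 161*a - 931) - 595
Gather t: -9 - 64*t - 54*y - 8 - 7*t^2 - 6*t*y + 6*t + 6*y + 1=-7*t^2 + t*(-6*y - 58) - 48*y - 16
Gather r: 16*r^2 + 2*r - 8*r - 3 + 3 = 16*r^2 - 6*r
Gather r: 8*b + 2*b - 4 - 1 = 10*b - 5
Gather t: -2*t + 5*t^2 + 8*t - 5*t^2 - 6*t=0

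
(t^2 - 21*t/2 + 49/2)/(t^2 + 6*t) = (2*t^2 - 21*t + 49)/(2*t*(t + 6))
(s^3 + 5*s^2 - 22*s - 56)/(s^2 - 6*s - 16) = (s^2 + 3*s - 28)/(s - 8)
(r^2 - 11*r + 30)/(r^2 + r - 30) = (r - 6)/(r + 6)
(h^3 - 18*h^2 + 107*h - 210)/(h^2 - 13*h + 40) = (h^2 - 13*h + 42)/(h - 8)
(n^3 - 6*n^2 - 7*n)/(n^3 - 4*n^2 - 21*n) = (n + 1)/(n + 3)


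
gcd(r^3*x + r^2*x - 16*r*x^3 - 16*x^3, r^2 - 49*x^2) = 1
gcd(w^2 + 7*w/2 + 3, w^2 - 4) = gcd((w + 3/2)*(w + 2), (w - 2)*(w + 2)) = w + 2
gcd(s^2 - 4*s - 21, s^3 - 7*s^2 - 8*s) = 1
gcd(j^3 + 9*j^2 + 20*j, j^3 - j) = j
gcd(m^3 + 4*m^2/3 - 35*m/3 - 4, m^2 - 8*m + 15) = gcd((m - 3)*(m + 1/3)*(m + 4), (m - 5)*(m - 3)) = m - 3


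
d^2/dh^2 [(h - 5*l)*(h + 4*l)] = 2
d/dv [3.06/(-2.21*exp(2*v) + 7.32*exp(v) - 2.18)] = (13.5252*exp(v) - 22.3992)*exp(v)/(2.21*exp(2*v) - 7.32*exp(v) + 2.18)^2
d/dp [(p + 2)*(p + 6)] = 2*p + 8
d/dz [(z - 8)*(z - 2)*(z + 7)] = 3*z^2 - 6*z - 54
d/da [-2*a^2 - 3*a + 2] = -4*a - 3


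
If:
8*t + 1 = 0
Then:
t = -1/8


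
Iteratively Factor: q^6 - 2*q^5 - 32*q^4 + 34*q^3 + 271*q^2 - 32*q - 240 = (q + 4)*(q^5 - 6*q^4 - 8*q^3 + 66*q^2 + 7*q - 60) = (q - 5)*(q + 4)*(q^4 - q^3 - 13*q^2 + q + 12) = (q - 5)*(q + 3)*(q + 4)*(q^3 - 4*q^2 - q + 4) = (q - 5)*(q - 4)*(q + 3)*(q + 4)*(q^2 - 1) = (q - 5)*(q - 4)*(q - 1)*(q + 3)*(q + 4)*(q + 1)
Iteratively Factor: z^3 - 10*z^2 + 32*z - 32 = (z - 4)*(z^2 - 6*z + 8) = (z - 4)^2*(z - 2)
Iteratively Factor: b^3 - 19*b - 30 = (b - 5)*(b^2 + 5*b + 6) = (b - 5)*(b + 2)*(b + 3)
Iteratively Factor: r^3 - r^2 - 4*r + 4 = (r + 2)*(r^2 - 3*r + 2) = (r - 2)*(r + 2)*(r - 1)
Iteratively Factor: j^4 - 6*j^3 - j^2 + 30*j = (j)*(j^3 - 6*j^2 - j + 30) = j*(j - 3)*(j^2 - 3*j - 10) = j*(j - 5)*(j - 3)*(j + 2)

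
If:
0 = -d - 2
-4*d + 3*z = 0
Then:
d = -2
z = -8/3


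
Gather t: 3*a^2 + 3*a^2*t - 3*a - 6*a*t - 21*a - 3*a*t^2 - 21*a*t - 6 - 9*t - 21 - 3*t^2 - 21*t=3*a^2 - 24*a + t^2*(-3*a - 3) + t*(3*a^2 - 27*a - 30) - 27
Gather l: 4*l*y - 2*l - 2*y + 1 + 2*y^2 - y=l*(4*y - 2) + 2*y^2 - 3*y + 1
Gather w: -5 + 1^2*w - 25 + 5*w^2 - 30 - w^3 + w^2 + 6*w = -w^3 + 6*w^2 + 7*w - 60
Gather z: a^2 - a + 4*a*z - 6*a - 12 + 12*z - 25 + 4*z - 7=a^2 - 7*a + z*(4*a + 16) - 44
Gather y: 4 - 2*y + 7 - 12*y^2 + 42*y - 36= -12*y^2 + 40*y - 25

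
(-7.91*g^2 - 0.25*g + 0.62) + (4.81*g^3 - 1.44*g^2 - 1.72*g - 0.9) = 4.81*g^3 - 9.35*g^2 - 1.97*g - 0.28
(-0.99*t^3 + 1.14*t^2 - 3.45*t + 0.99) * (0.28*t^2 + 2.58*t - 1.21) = -0.2772*t^5 - 2.235*t^4 + 3.1731*t^3 - 10.0032*t^2 + 6.7287*t - 1.1979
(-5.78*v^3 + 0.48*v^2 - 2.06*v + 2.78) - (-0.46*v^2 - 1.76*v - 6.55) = -5.78*v^3 + 0.94*v^2 - 0.3*v + 9.33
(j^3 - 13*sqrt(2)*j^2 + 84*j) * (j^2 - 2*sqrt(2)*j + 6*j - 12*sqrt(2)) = j^5 - 15*sqrt(2)*j^4 + 6*j^4 - 90*sqrt(2)*j^3 + 136*j^3 - 168*sqrt(2)*j^2 + 816*j^2 - 1008*sqrt(2)*j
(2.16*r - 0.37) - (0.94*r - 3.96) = 1.22*r + 3.59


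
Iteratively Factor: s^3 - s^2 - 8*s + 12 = (s - 2)*(s^2 + s - 6) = (s - 2)*(s + 3)*(s - 2)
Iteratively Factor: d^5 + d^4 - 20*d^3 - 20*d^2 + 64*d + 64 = (d - 4)*(d^4 + 5*d^3 - 20*d - 16) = (d - 4)*(d + 1)*(d^3 + 4*d^2 - 4*d - 16) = (d - 4)*(d + 1)*(d + 4)*(d^2 - 4) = (d - 4)*(d - 2)*(d + 1)*(d + 4)*(d + 2)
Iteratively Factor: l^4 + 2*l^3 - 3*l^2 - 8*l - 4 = (l + 1)*(l^3 + l^2 - 4*l - 4) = (l + 1)*(l + 2)*(l^2 - l - 2) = (l - 2)*(l + 1)*(l + 2)*(l + 1)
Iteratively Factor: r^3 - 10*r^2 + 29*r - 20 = (r - 4)*(r^2 - 6*r + 5) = (r - 4)*(r - 1)*(r - 5)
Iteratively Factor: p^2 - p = (p - 1)*(p)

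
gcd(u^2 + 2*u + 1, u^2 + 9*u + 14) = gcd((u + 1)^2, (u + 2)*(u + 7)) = 1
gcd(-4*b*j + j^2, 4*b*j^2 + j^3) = j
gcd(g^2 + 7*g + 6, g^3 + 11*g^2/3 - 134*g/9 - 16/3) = g + 6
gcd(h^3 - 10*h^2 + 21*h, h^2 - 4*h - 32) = 1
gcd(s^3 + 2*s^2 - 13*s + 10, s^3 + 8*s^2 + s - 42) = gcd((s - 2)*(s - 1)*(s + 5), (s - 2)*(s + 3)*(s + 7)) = s - 2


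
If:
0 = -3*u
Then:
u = 0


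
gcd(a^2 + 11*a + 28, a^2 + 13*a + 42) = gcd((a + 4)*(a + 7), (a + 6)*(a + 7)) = a + 7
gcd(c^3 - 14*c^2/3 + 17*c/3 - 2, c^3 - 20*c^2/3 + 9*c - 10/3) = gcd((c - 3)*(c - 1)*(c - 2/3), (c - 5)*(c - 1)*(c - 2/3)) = c^2 - 5*c/3 + 2/3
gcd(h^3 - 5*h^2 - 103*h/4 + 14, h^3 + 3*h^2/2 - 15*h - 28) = h + 7/2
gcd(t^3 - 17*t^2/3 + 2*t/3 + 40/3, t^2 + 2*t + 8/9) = t + 4/3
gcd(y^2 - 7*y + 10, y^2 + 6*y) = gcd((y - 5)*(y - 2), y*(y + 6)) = 1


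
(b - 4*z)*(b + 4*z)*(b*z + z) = b^3*z + b^2*z - 16*b*z^3 - 16*z^3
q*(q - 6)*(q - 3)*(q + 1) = q^4 - 8*q^3 + 9*q^2 + 18*q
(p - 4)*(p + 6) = p^2 + 2*p - 24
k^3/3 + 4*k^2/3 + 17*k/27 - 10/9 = (k/3 + 1)*(k - 2/3)*(k + 5/3)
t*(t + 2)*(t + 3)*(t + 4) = t^4 + 9*t^3 + 26*t^2 + 24*t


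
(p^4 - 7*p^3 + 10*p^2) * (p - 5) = p^5 - 12*p^4 + 45*p^3 - 50*p^2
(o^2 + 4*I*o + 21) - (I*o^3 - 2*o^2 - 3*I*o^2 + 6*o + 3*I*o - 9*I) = -I*o^3 + 3*o^2 + 3*I*o^2 - 6*o + I*o + 21 + 9*I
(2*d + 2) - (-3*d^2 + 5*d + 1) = 3*d^2 - 3*d + 1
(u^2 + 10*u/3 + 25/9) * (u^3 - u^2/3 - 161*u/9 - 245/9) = u^5 + 3*u^4 - 146*u^3/9 - 790*u^2/9 - 11375*u/81 - 6125/81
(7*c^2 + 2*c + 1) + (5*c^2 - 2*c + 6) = 12*c^2 + 7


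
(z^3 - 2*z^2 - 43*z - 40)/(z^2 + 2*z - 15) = (z^2 - 7*z - 8)/(z - 3)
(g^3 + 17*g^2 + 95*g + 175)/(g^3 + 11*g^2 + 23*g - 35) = (g + 5)/(g - 1)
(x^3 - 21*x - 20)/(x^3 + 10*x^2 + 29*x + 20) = (x - 5)/(x + 5)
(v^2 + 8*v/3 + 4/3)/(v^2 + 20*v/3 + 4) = (v + 2)/(v + 6)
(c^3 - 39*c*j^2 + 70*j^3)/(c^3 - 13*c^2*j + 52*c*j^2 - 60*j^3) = (c + 7*j)/(c - 6*j)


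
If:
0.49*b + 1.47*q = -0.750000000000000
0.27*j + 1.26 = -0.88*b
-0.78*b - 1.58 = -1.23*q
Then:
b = -1.86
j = 1.38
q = 0.11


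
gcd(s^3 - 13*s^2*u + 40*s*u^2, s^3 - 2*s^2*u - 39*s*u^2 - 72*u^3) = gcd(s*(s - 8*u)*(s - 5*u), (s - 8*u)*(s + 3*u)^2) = s - 8*u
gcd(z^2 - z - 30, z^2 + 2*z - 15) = z + 5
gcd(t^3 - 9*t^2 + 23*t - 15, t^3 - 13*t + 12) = t^2 - 4*t + 3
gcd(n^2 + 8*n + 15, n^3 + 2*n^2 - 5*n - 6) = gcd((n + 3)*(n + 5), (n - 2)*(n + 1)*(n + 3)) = n + 3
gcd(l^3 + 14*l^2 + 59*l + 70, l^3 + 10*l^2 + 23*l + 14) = l^2 + 9*l + 14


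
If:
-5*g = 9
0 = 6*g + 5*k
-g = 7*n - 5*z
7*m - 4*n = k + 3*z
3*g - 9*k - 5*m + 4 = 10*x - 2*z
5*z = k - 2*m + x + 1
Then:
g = -9/5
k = 54/25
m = 37813/84425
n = 4232/16885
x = -195002/84425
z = -769/84425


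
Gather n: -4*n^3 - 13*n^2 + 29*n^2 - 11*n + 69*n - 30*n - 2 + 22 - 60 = -4*n^3 + 16*n^2 + 28*n - 40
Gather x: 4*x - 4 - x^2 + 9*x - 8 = -x^2 + 13*x - 12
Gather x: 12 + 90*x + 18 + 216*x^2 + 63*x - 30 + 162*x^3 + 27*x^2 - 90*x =162*x^3 + 243*x^2 + 63*x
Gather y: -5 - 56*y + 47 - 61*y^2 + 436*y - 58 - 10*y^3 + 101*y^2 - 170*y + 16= -10*y^3 + 40*y^2 + 210*y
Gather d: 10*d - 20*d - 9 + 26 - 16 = 1 - 10*d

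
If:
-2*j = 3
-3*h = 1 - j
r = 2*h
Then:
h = -5/6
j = -3/2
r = -5/3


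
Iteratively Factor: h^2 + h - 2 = (h - 1)*(h + 2)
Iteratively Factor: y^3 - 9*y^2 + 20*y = (y - 5)*(y^2 - 4*y) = (y - 5)*(y - 4)*(y)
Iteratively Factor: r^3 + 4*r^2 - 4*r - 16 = (r - 2)*(r^2 + 6*r + 8) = (r - 2)*(r + 4)*(r + 2)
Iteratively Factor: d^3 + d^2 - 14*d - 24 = (d - 4)*(d^2 + 5*d + 6) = (d - 4)*(d + 3)*(d + 2)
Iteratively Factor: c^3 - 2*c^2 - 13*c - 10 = (c + 2)*(c^2 - 4*c - 5) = (c - 5)*(c + 2)*(c + 1)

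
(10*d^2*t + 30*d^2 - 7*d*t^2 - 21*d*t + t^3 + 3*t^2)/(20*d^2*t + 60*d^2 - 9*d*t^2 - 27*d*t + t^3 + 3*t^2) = (-2*d + t)/(-4*d + t)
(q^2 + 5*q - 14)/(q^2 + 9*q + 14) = (q - 2)/(q + 2)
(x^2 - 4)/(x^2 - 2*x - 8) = (x - 2)/(x - 4)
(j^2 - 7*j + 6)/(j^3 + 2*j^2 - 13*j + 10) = (j - 6)/(j^2 + 3*j - 10)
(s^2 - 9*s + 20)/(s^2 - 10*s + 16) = (s^2 - 9*s + 20)/(s^2 - 10*s + 16)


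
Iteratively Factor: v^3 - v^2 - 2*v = (v + 1)*(v^2 - 2*v) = (v - 2)*(v + 1)*(v)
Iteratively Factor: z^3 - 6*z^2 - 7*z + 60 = (z - 5)*(z^2 - z - 12) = (z - 5)*(z + 3)*(z - 4)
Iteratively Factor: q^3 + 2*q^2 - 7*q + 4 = (q - 1)*(q^2 + 3*q - 4) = (q - 1)*(q + 4)*(q - 1)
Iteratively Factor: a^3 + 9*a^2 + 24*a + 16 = (a + 1)*(a^2 + 8*a + 16) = (a + 1)*(a + 4)*(a + 4)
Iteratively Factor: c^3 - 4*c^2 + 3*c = (c)*(c^2 - 4*c + 3) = c*(c - 3)*(c - 1)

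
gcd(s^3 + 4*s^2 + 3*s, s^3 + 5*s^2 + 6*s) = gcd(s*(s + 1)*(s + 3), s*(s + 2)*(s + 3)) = s^2 + 3*s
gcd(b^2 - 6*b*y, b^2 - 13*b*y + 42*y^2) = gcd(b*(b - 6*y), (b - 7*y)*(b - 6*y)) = -b + 6*y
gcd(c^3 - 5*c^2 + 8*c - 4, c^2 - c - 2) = c - 2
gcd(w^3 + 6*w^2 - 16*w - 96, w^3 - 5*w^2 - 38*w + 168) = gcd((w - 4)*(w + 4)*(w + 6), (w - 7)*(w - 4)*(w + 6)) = w^2 + 2*w - 24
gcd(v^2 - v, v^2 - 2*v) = v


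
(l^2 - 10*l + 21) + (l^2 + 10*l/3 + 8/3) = 2*l^2 - 20*l/3 + 71/3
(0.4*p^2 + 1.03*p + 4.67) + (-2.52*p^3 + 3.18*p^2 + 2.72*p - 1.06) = -2.52*p^3 + 3.58*p^2 + 3.75*p + 3.61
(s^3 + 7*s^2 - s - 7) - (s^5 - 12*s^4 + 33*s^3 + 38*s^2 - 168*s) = -s^5 + 12*s^4 - 32*s^3 - 31*s^2 + 167*s - 7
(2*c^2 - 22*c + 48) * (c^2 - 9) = 2*c^4 - 22*c^3 + 30*c^2 + 198*c - 432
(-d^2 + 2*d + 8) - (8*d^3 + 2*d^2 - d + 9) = -8*d^3 - 3*d^2 + 3*d - 1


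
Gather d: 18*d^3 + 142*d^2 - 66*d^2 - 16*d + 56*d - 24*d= 18*d^3 + 76*d^2 + 16*d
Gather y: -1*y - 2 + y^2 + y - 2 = y^2 - 4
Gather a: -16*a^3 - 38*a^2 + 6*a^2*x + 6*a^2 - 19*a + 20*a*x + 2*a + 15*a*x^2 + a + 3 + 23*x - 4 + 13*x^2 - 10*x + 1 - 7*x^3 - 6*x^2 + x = -16*a^3 + a^2*(6*x - 32) + a*(15*x^2 + 20*x - 16) - 7*x^3 + 7*x^2 + 14*x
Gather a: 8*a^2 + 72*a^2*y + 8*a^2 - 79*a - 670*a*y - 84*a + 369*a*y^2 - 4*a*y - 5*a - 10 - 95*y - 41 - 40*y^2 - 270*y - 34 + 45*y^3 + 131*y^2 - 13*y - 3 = a^2*(72*y + 16) + a*(369*y^2 - 674*y - 168) + 45*y^3 + 91*y^2 - 378*y - 88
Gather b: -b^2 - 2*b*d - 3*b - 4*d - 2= -b^2 + b*(-2*d - 3) - 4*d - 2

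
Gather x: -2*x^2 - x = -2*x^2 - x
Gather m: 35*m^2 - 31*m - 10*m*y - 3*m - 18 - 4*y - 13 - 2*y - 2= 35*m^2 + m*(-10*y - 34) - 6*y - 33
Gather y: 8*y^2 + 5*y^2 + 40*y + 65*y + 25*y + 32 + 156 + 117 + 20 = 13*y^2 + 130*y + 325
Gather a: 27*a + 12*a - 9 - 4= 39*a - 13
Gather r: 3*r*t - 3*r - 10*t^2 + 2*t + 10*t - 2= r*(3*t - 3) - 10*t^2 + 12*t - 2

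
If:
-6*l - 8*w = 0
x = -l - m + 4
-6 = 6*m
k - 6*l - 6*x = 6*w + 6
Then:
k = 9*x/2 + 27/2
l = 5 - x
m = -1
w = 3*x/4 - 15/4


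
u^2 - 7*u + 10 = (u - 5)*(u - 2)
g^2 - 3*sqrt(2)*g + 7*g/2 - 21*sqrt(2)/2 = (g + 7/2)*(g - 3*sqrt(2))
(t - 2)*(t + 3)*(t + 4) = t^3 + 5*t^2 - 2*t - 24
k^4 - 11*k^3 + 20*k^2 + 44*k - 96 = (k - 8)*(k - 3)*(k - 2)*(k + 2)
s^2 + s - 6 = (s - 2)*(s + 3)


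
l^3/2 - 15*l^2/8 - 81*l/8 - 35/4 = (l/2 + 1)*(l - 7)*(l + 5/4)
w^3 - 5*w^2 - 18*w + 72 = (w - 6)*(w - 3)*(w + 4)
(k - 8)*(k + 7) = k^2 - k - 56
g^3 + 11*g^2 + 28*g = g*(g + 4)*(g + 7)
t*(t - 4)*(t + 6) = t^3 + 2*t^2 - 24*t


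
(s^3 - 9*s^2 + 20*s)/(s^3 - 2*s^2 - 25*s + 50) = s*(s - 4)/(s^2 + 3*s - 10)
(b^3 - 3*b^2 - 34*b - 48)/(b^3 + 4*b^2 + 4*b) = (b^2 - 5*b - 24)/(b*(b + 2))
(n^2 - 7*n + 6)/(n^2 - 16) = (n^2 - 7*n + 6)/(n^2 - 16)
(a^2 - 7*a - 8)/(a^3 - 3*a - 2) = (a - 8)/(a^2 - a - 2)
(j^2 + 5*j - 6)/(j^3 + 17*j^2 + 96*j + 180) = (j - 1)/(j^2 + 11*j + 30)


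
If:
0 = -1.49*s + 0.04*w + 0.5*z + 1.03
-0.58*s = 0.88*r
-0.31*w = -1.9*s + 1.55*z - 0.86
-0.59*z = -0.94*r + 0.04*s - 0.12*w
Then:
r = -0.66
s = 1.00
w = 7.18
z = 0.34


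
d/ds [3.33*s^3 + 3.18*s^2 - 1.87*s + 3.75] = 9.99*s^2 + 6.36*s - 1.87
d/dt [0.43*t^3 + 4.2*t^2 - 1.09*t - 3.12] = 1.29*t^2 + 8.4*t - 1.09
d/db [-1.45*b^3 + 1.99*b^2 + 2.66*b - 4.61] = -4.35*b^2 + 3.98*b + 2.66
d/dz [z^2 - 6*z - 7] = 2*z - 6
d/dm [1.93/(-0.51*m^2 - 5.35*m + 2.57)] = (1.9686*m + 10.3255)/(0.51*m^2 + 5.35*m - 2.57)^2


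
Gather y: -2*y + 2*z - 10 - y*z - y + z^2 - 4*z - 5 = y*(-z - 3) + z^2 - 2*z - 15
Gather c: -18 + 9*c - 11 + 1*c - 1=10*c - 30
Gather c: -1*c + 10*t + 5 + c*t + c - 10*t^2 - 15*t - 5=c*t - 10*t^2 - 5*t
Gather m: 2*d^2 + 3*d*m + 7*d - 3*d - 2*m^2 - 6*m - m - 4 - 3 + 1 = 2*d^2 + 4*d - 2*m^2 + m*(3*d - 7) - 6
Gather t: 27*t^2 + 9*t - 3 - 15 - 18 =27*t^2 + 9*t - 36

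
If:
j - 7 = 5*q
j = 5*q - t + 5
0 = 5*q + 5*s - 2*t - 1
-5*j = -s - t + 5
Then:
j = -31/26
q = -213/130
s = 27/26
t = -2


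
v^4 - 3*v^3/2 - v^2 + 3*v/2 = v*(v - 3/2)*(v - 1)*(v + 1)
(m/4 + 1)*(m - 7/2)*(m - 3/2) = m^3/4 - m^2/4 - 59*m/16 + 21/4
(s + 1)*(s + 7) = s^2 + 8*s + 7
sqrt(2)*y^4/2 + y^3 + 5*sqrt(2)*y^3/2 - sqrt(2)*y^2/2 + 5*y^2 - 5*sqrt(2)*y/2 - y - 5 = (y - 1)*(y + 5)*(y + sqrt(2))*(sqrt(2)*y/2 + sqrt(2)/2)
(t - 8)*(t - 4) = t^2 - 12*t + 32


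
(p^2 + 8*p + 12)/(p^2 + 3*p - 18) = (p + 2)/(p - 3)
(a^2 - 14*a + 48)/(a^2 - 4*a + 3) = (a^2 - 14*a + 48)/(a^2 - 4*a + 3)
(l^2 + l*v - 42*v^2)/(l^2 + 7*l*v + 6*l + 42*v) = (l - 6*v)/(l + 6)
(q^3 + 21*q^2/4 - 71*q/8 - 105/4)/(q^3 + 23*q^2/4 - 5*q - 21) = (q - 5/2)/(q - 2)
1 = 1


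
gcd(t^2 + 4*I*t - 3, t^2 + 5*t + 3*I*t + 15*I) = t + 3*I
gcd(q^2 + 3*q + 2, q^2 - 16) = 1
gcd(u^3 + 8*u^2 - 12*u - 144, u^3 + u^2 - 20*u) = u - 4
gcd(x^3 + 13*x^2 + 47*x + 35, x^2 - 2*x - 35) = x + 5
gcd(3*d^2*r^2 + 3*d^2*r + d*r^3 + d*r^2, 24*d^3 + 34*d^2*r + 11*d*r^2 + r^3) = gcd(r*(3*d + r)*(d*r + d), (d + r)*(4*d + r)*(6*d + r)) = 1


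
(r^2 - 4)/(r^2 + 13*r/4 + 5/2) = 4*(r - 2)/(4*r + 5)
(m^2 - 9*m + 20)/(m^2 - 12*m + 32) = (m - 5)/(m - 8)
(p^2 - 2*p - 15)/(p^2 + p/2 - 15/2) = 2*(p - 5)/(2*p - 5)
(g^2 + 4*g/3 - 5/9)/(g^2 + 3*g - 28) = (9*g^2 + 12*g - 5)/(9*(g^2 + 3*g - 28))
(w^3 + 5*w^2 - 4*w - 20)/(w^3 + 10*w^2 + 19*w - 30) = (w^2 - 4)/(w^2 + 5*w - 6)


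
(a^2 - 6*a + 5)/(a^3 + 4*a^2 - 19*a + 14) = (a - 5)/(a^2 + 5*a - 14)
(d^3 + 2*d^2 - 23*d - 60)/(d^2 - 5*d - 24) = (d^2 - d - 20)/(d - 8)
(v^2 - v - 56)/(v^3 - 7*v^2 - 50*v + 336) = 1/(v - 6)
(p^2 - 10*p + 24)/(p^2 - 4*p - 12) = (p - 4)/(p + 2)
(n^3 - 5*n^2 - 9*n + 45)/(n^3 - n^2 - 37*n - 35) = (-n^3 + 5*n^2 + 9*n - 45)/(-n^3 + n^2 + 37*n + 35)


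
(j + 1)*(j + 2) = j^2 + 3*j + 2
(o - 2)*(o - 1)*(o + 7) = o^3 + 4*o^2 - 19*o + 14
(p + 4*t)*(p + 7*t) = p^2 + 11*p*t + 28*t^2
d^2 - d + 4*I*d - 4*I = (d - 1)*(d + 4*I)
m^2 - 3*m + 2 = (m - 2)*(m - 1)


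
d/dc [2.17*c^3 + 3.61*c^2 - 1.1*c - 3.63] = 6.51*c^2 + 7.22*c - 1.1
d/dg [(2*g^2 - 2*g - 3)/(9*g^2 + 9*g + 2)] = (36*g^2 + 62*g + 23)/(81*g^4 + 162*g^3 + 117*g^2 + 36*g + 4)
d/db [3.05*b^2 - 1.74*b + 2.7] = 6.1*b - 1.74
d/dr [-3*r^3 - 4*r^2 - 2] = r*(-9*r - 8)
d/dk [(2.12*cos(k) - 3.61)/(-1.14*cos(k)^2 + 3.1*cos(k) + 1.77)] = (-2.4168*cos(k)^2 + 8.2308*cos(k) - 14.9434)*sin(k)/(1.2996*cos(k)^4 - 7.068*cos(k)^3 + 5.5744*cos(k)^2 + 10.974*cos(k) + 3.1329)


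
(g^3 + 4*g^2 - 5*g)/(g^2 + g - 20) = g*(g - 1)/(g - 4)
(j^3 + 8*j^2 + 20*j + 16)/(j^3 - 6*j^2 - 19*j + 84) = (j^2 + 4*j + 4)/(j^2 - 10*j + 21)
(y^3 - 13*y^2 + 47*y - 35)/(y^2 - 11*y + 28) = (y^2 - 6*y + 5)/(y - 4)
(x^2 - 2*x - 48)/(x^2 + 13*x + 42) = (x - 8)/(x + 7)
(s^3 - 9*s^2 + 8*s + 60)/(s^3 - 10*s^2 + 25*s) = (s^2 - 4*s - 12)/(s*(s - 5))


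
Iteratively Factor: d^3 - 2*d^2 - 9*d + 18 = (d + 3)*(d^2 - 5*d + 6) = (d - 2)*(d + 3)*(d - 3)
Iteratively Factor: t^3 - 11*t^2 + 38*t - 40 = (t - 2)*(t^2 - 9*t + 20) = (t - 5)*(t - 2)*(t - 4)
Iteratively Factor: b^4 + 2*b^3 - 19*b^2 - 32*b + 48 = (b + 4)*(b^3 - 2*b^2 - 11*b + 12) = (b - 4)*(b + 4)*(b^2 + 2*b - 3) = (b - 4)*(b - 1)*(b + 4)*(b + 3)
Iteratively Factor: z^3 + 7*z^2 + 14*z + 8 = (z + 4)*(z^2 + 3*z + 2) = (z + 2)*(z + 4)*(z + 1)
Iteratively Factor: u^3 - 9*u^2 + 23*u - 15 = (u - 1)*(u^2 - 8*u + 15) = (u - 5)*(u - 1)*(u - 3)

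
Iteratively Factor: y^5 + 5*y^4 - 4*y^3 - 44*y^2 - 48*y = (y + 4)*(y^4 + y^3 - 8*y^2 - 12*y) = (y + 2)*(y + 4)*(y^3 - y^2 - 6*y) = y*(y + 2)*(y + 4)*(y^2 - y - 6) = y*(y - 3)*(y + 2)*(y + 4)*(y + 2)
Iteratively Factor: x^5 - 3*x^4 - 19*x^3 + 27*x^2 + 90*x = (x + 2)*(x^4 - 5*x^3 - 9*x^2 + 45*x) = (x - 3)*(x + 2)*(x^3 - 2*x^2 - 15*x) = (x - 3)*(x + 2)*(x + 3)*(x^2 - 5*x) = x*(x - 3)*(x + 2)*(x + 3)*(x - 5)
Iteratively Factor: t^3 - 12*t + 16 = (t - 2)*(t^2 + 2*t - 8) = (t - 2)*(t + 4)*(t - 2)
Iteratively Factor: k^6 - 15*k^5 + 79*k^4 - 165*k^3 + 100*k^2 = (k - 4)*(k^5 - 11*k^4 + 35*k^3 - 25*k^2) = (k - 5)*(k - 4)*(k^4 - 6*k^3 + 5*k^2) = (k - 5)*(k - 4)*(k - 1)*(k^3 - 5*k^2) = k*(k - 5)*(k - 4)*(k - 1)*(k^2 - 5*k) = k*(k - 5)^2*(k - 4)*(k - 1)*(k)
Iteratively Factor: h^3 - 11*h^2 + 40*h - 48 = (h - 3)*(h^2 - 8*h + 16) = (h - 4)*(h - 3)*(h - 4)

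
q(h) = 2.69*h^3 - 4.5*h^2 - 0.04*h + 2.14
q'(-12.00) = 1270.04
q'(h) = 8.07*h^2 - 9.0*h - 0.04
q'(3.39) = 62.19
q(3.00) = 34.15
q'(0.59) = -2.54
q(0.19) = 1.99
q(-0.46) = 0.94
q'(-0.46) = 5.81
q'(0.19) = -1.46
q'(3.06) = 47.98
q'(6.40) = 272.91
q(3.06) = 36.96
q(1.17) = 0.24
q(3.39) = 55.09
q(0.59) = 1.10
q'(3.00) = 45.59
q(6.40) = 522.73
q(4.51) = 157.19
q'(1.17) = 0.48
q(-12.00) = -5293.70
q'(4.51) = 123.51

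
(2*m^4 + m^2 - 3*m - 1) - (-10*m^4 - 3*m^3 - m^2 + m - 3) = 12*m^4 + 3*m^3 + 2*m^2 - 4*m + 2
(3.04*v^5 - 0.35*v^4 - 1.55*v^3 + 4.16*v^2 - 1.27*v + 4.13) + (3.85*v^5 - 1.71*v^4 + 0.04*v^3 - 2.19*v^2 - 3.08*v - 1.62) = 6.89*v^5 - 2.06*v^4 - 1.51*v^3 + 1.97*v^2 - 4.35*v + 2.51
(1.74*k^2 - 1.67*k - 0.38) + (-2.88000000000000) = 1.74*k^2 - 1.67*k - 3.26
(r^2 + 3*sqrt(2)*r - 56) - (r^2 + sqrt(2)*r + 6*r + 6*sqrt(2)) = -6*r + 2*sqrt(2)*r - 56 - 6*sqrt(2)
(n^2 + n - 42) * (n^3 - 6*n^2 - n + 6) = n^5 - 5*n^4 - 49*n^3 + 257*n^2 + 48*n - 252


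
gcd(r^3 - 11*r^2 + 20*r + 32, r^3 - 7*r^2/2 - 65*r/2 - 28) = r^2 - 7*r - 8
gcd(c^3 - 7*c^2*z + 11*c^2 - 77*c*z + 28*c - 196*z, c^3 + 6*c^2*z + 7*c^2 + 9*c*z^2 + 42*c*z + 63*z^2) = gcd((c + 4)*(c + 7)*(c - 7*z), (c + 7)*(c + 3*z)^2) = c + 7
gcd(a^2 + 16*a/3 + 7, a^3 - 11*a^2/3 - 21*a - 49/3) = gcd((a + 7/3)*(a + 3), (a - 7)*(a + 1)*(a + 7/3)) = a + 7/3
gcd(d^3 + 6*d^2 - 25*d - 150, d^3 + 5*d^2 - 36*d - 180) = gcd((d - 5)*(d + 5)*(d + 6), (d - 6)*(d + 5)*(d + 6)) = d^2 + 11*d + 30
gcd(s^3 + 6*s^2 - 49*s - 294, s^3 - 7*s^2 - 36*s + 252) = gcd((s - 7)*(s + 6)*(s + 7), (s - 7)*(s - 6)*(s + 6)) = s^2 - s - 42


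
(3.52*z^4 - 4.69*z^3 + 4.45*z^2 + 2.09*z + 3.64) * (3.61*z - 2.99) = 12.7072*z^5 - 27.4557*z^4 + 30.0876*z^3 - 5.7606*z^2 + 6.8913*z - 10.8836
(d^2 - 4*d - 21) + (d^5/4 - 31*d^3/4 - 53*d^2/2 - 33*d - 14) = d^5/4 - 31*d^3/4 - 51*d^2/2 - 37*d - 35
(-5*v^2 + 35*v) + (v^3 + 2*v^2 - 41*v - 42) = v^3 - 3*v^2 - 6*v - 42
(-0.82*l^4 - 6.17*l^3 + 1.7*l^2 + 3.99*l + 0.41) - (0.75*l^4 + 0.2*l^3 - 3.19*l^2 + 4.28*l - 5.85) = -1.57*l^4 - 6.37*l^3 + 4.89*l^2 - 0.29*l + 6.26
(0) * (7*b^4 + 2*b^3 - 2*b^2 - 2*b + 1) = 0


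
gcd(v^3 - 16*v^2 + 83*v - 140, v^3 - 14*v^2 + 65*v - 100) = v^2 - 9*v + 20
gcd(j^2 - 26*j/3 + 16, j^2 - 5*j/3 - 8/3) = j - 8/3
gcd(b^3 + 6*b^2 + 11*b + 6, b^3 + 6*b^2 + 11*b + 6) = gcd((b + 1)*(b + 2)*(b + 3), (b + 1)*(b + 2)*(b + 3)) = b^3 + 6*b^2 + 11*b + 6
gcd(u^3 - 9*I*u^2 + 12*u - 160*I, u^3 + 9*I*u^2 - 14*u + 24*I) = u + 4*I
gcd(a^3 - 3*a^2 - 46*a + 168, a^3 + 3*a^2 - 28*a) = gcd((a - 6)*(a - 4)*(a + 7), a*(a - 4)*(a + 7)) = a^2 + 3*a - 28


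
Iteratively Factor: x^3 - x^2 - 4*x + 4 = (x - 1)*(x^2 - 4) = (x - 2)*(x - 1)*(x + 2)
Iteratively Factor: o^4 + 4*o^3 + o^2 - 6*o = (o)*(o^3 + 4*o^2 + o - 6) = o*(o - 1)*(o^2 + 5*o + 6) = o*(o - 1)*(o + 2)*(o + 3)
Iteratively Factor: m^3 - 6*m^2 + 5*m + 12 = (m + 1)*(m^2 - 7*m + 12) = (m - 3)*(m + 1)*(m - 4)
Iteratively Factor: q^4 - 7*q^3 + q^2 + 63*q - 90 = (q + 3)*(q^3 - 10*q^2 + 31*q - 30) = (q - 2)*(q + 3)*(q^2 - 8*q + 15) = (q - 5)*(q - 2)*(q + 3)*(q - 3)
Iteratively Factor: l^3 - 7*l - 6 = (l + 1)*(l^2 - l - 6) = (l + 1)*(l + 2)*(l - 3)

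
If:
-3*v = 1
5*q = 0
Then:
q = 0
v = -1/3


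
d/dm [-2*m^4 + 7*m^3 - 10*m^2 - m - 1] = -8*m^3 + 21*m^2 - 20*m - 1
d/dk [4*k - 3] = 4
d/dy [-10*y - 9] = -10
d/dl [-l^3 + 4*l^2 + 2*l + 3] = -3*l^2 + 8*l + 2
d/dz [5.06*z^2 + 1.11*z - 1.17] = 10.12*z + 1.11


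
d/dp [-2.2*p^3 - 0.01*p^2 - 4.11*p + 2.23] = -6.6*p^2 - 0.02*p - 4.11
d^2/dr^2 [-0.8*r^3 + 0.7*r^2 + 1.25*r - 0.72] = 1.4 - 4.8*r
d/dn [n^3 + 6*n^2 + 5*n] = 3*n^2 + 12*n + 5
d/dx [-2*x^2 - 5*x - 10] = -4*x - 5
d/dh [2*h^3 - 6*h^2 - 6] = 6*h*(h - 2)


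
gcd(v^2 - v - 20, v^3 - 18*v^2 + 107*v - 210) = v - 5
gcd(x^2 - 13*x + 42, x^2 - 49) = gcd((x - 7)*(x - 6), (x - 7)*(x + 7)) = x - 7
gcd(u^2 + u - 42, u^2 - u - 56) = u + 7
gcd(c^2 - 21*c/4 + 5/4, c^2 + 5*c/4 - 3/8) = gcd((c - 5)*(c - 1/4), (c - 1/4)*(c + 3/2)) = c - 1/4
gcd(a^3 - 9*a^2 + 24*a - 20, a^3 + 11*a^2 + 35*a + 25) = 1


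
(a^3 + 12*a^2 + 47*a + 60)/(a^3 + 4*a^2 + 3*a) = (a^2 + 9*a + 20)/(a*(a + 1))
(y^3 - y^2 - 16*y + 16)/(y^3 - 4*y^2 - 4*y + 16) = (y^2 + 3*y - 4)/(y^2 - 4)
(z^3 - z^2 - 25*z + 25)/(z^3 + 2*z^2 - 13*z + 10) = (z - 5)/(z - 2)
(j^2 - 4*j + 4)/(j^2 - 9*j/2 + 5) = 2*(j - 2)/(2*j - 5)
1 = 1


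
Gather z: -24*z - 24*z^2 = -24*z^2 - 24*z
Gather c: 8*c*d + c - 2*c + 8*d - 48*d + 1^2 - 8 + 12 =c*(8*d - 1) - 40*d + 5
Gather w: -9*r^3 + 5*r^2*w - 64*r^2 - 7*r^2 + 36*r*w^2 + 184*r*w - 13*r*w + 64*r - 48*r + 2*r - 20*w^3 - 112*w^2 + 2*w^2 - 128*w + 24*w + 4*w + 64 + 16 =-9*r^3 - 71*r^2 + 18*r - 20*w^3 + w^2*(36*r - 110) + w*(5*r^2 + 171*r - 100) + 80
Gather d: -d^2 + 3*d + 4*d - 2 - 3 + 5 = -d^2 + 7*d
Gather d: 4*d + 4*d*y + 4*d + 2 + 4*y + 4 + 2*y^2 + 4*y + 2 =d*(4*y + 8) + 2*y^2 + 8*y + 8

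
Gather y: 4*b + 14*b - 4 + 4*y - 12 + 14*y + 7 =18*b + 18*y - 9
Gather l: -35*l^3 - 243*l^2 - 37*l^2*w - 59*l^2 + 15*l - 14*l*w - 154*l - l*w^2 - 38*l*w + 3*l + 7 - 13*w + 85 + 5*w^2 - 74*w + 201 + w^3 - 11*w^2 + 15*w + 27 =-35*l^3 + l^2*(-37*w - 302) + l*(-w^2 - 52*w - 136) + w^3 - 6*w^2 - 72*w + 320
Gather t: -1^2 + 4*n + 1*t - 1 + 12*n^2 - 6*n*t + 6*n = 12*n^2 + 10*n + t*(1 - 6*n) - 2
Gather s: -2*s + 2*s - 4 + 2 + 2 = 0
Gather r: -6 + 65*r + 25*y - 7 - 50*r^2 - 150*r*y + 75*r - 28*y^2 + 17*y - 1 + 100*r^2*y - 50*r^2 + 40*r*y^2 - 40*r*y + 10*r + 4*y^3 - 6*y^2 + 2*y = r^2*(100*y - 100) + r*(40*y^2 - 190*y + 150) + 4*y^3 - 34*y^2 + 44*y - 14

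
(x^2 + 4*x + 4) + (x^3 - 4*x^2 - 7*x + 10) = x^3 - 3*x^2 - 3*x + 14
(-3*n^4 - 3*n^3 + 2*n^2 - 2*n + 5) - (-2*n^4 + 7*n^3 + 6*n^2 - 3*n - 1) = -n^4 - 10*n^3 - 4*n^2 + n + 6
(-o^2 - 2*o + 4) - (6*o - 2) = -o^2 - 8*o + 6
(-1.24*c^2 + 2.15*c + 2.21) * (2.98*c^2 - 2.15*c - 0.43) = -3.6952*c^4 + 9.073*c^3 + 2.4965*c^2 - 5.676*c - 0.9503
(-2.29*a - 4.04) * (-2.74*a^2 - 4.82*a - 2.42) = 6.2746*a^3 + 22.1074*a^2 + 25.0146*a + 9.7768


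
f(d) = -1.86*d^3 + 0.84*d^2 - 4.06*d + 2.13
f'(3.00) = -49.24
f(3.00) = -52.71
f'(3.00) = -49.24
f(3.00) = -52.71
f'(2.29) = -29.47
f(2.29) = -25.10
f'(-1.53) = -19.69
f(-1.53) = 16.97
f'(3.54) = -68.04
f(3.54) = -84.23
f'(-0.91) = -10.21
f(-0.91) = 7.92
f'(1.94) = -21.80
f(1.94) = -16.17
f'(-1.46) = -18.41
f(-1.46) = 15.64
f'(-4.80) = -140.69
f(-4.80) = 246.67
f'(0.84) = -6.59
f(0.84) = -1.79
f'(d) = -5.58*d^2 + 1.68*d - 4.06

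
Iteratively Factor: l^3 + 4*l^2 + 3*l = (l + 1)*(l^2 + 3*l) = (l + 1)*(l + 3)*(l)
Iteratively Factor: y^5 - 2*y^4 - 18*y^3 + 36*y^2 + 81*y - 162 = (y - 3)*(y^4 + y^3 - 15*y^2 - 9*y + 54) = (y - 3)*(y + 3)*(y^3 - 2*y^2 - 9*y + 18) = (y - 3)*(y - 2)*(y + 3)*(y^2 - 9) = (y - 3)^2*(y - 2)*(y + 3)*(y + 3)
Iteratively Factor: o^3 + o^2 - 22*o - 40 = (o + 4)*(o^2 - 3*o - 10) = (o + 2)*(o + 4)*(o - 5)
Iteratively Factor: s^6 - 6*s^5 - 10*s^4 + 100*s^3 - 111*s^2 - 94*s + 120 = (s + 1)*(s^5 - 7*s^4 - 3*s^3 + 103*s^2 - 214*s + 120) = (s - 2)*(s + 1)*(s^4 - 5*s^3 - 13*s^2 + 77*s - 60) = (s - 2)*(s + 1)*(s + 4)*(s^3 - 9*s^2 + 23*s - 15) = (s - 3)*(s - 2)*(s + 1)*(s + 4)*(s^2 - 6*s + 5) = (s - 3)*(s - 2)*(s - 1)*(s + 1)*(s + 4)*(s - 5)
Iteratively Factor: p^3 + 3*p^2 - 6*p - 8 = (p + 1)*(p^2 + 2*p - 8) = (p + 1)*(p + 4)*(p - 2)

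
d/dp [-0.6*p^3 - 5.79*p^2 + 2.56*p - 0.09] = -1.8*p^2 - 11.58*p + 2.56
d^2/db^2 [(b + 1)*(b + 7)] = 2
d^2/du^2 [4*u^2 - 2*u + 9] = 8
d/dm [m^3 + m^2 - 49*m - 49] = 3*m^2 + 2*m - 49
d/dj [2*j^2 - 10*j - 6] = 4*j - 10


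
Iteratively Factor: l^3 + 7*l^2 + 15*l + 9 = (l + 3)*(l^2 + 4*l + 3) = (l + 3)^2*(l + 1)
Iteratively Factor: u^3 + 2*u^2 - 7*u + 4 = (u - 1)*(u^2 + 3*u - 4) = (u - 1)^2*(u + 4)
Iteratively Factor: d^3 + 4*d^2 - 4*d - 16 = (d - 2)*(d^2 + 6*d + 8) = (d - 2)*(d + 2)*(d + 4)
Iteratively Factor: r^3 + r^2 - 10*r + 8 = (r - 2)*(r^2 + 3*r - 4) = (r - 2)*(r + 4)*(r - 1)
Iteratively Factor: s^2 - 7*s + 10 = (s - 2)*(s - 5)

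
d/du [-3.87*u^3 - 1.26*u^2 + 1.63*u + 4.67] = -11.61*u^2 - 2.52*u + 1.63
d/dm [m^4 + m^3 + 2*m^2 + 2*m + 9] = 4*m^3 + 3*m^2 + 4*m + 2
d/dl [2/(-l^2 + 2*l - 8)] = 4*(l - 1)/(l^2 - 2*l + 8)^2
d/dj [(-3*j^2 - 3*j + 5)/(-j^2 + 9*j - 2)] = (-30*j^2 + 22*j - 39)/(j^4 - 18*j^3 + 85*j^2 - 36*j + 4)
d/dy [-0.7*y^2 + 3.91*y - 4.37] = 3.91 - 1.4*y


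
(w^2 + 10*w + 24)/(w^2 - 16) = (w + 6)/(w - 4)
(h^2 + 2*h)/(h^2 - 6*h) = (h + 2)/(h - 6)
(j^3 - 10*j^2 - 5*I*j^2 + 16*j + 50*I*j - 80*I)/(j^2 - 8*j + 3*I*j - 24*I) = (j^2 - j*(2 + 5*I) + 10*I)/(j + 3*I)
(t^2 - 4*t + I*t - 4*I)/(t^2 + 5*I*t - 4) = (t - 4)/(t + 4*I)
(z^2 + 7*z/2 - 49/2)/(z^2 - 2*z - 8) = (-2*z^2 - 7*z + 49)/(2*(-z^2 + 2*z + 8))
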